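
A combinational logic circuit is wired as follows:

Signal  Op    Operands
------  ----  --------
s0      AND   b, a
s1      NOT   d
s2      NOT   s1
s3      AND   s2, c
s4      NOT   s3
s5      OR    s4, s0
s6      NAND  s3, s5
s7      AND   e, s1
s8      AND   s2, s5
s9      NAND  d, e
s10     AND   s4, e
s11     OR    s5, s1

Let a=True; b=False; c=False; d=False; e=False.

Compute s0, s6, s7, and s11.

s0 = False, s6 = True, s7 = False, s11 = True

s0 = b AND a = False AND True = False
s1 = NOT d = NOT False = True
s2 = NOT s1 = NOT True = False
s3 = s2 AND c = False AND False = False
s4 = NOT s3 = NOT False = True
s5 = s4 OR s0 = True OR False = True
s6 = s3 NAND s5 = False NAND True = True
s7 = e AND s1 = False AND True = False
s11 = s5 OR s1 = True OR True = True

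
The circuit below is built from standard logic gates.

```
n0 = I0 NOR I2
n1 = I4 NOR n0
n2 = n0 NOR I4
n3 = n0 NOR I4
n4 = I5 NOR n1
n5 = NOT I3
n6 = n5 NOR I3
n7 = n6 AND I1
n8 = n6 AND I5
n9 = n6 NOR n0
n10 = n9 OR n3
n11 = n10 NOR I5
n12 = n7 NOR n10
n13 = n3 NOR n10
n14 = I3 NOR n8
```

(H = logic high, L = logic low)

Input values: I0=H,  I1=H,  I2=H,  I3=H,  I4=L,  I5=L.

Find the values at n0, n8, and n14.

n0 = L; n8 = L; n14 = L

n0 = I0 NOR I2 = H NOR H = L
n5 = NOT I3 = NOT H = L
n6 = n5 NOR I3 = L NOR H = L
n8 = n6 AND I5 = L AND L = L
n14 = I3 NOR n8 = H NOR L = L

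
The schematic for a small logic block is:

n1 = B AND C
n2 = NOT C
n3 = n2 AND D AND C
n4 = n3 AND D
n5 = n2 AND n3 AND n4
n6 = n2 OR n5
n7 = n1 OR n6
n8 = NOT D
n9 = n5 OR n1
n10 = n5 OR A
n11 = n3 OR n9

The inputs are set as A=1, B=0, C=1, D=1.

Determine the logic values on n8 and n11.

n8 = 0, n11 = 0

n1 = B AND C = 0 AND 1 = 0
n2 = NOT C = NOT 1 = 0
n3 = n2 AND D AND C = 0 AND 1 AND 1 = 0
n4 = n3 AND D = 0 AND 1 = 0
n5 = n2 AND n3 AND n4 = 0 AND 0 AND 0 = 0
n8 = NOT D = NOT 1 = 0
n9 = n5 OR n1 = 0 OR 0 = 0
n11 = n3 OR n9 = 0 OR 0 = 0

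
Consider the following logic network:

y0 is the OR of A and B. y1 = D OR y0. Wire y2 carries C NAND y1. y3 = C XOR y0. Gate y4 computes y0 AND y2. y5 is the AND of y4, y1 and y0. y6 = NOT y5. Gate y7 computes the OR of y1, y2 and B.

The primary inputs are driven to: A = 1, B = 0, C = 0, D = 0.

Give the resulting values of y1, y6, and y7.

y1 = 1, y6 = 0, y7 = 1

y0 = A OR B = 1 OR 0 = 1
y1 = D OR y0 = 0 OR 1 = 1
y2 = C NAND y1 = 0 NAND 1 = 1
y4 = y0 AND y2 = 1 AND 1 = 1
y5 = y4 AND y1 AND y0 = 1 AND 1 AND 1 = 1
y6 = NOT y5 = NOT 1 = 0
y7 = y1 OR y2 OR B = 1 OR 1 OR 0 = 1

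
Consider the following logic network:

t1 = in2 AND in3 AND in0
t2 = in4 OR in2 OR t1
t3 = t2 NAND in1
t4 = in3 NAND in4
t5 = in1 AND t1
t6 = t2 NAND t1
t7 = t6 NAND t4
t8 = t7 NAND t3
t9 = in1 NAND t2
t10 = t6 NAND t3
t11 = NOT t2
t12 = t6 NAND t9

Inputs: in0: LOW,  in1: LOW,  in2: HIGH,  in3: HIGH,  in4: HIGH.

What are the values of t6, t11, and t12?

t6 = HIGH, t11 = LOW, t12 = LOW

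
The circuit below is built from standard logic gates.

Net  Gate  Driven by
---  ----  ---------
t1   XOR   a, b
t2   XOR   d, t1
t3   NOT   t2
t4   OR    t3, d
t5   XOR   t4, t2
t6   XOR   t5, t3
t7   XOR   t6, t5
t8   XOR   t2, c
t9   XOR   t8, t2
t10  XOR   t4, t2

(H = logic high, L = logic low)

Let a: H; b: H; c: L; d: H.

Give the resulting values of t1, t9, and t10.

t1 = L  t9 = L  t10 = L

t1 = a XOR b = H XOR H = L
t2 = d XOR t1 = H XOR L = H
t3 = NOT t2 = NOT H = L
t4 = t3 OR d = L OR H = H
t8 = t2 XOR c = H XOR L = H
t9 = t8 XOR t2 = H XOR H = L
t10 = t4 XOR t2 = H XOR H = L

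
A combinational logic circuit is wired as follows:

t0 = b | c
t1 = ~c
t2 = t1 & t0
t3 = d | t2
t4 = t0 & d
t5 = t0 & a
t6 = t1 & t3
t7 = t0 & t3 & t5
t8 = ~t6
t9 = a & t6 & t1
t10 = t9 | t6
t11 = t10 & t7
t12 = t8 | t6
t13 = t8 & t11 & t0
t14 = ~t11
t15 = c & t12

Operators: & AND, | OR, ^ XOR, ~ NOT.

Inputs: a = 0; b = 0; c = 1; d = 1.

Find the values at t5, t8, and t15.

t5 = 0; t8 = 1; t15 = 1

t0 = b OR c = 0 OR 1 = 1
t1 = NOT c = NOT 1 = 0
t2 = t1 AND t0 = 0 AND 1 = 0
t3 = d OR t2 = 1 OR 0 = 1
t5 = t0 AND a = 1 AND 0 = 0
t6 = t1 AND t3 = 0 AND 1 = 0
t8 = NOT t6 = NOT 0 = 1
t12 = t8 OR t6 = 1 OR 0 = 1
t15 = c AND t12 = 1 AND 1 = 1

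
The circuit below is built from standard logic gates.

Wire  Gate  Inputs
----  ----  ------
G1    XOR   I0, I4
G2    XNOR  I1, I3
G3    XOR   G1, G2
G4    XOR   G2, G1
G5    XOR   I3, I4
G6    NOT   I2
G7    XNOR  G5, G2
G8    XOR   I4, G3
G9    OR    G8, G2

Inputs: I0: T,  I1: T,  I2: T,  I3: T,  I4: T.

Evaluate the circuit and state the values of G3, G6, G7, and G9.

G1 = I0 XOR I4 = T XOR T = F
G2 = I1 XNOR I3 = T XNOR T = T
G3 = G1 XOR G2 = F XOR T = T
G5 = I3 XOR I4 = T XOR T = F
G6 = NOT I2 = NOT T = F
G7 = G5 XNOR G2 = F XNOR T = F
G8 = I4 XOR G3 = T XOR T = F
G9 = G8 OR G2 = F OR T = T

G3 = T, G6 = F, G7 = F, G9 = T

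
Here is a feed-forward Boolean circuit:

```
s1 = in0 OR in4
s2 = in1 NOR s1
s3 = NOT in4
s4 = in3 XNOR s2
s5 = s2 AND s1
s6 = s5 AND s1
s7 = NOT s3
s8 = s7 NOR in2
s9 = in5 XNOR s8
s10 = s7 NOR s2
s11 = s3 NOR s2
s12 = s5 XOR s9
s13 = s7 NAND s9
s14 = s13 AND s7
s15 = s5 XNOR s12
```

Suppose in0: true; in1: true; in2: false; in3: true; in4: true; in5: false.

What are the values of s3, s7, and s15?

s1 = in0 OR in4 = true OR true = true
s2 = in1 NOR s1 = true NOR true = false
s3 = NOT in4 = NOT true = false
s5 = s2 AND s1 = false AND true = false
s7 = NOT s3 = NOT false = true
s8 = s7 NOR in2 = true NOR false = false
s9 = in5 XNOR s8 = false XNOR false = true
s12 = s5 XOR s9 = false XOR true = true
s15 = s5 XNOR s12 = false XNOR true = false

s3 = false, s7 = true, s15 = false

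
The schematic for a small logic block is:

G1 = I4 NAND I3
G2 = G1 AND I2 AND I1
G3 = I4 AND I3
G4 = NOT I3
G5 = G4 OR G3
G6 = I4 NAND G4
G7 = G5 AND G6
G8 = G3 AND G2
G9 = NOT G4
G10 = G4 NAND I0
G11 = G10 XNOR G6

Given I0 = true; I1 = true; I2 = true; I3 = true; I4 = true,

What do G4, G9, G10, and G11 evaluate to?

G4 = NOT I3 = NOT true = false
G6 = I4 NAND G4 = true NAND false = true
G9 = NOT G4 = NOT false = true
G10 = G4 NAND I0 = false NAND true = true
G11 = G10 XNOR G6 = true XNOR true = true

G4 = false; G9 = true; G10 = true; G11 = true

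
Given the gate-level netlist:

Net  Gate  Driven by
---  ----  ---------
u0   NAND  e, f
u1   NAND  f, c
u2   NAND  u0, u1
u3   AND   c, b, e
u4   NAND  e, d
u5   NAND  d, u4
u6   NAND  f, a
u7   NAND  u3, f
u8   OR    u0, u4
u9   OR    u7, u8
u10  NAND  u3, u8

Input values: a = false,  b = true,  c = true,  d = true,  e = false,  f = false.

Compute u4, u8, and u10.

u0 = e NAND f = false NAND false = true
u3 = c AND b AND e = true AND true AND false = false
u4 = e NAND d = false NAND true = true
u8 = u0 OR u4 = true OR true = true
u10 = u3 NAND u8 = false NAND true = true

u4 = true  u8 = true  u10 = true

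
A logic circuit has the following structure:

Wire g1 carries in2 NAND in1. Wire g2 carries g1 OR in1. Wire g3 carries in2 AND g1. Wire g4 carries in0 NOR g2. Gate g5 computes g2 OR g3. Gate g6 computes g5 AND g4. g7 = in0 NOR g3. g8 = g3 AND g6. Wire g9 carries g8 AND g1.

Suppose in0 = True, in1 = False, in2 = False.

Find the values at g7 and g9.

g1 = in2 NAND in1 = False NAND False = True
g2 = g1 OR in1 = True OR False = True
g3 = in2 AND g1 = False AND True = False
g4 = in0 NOR g2 = True NOR True = False
g5 = g2 OR g3 = True OR False = True
g6 = g5 AND g4 = True AND False = False
g7 = in0 NOR g3 = True NOR False = False
g8 = g3 AND g6 = False AND False = False
g9 = g8 AND g1 = False AND True = False

g7 = False, g9 = False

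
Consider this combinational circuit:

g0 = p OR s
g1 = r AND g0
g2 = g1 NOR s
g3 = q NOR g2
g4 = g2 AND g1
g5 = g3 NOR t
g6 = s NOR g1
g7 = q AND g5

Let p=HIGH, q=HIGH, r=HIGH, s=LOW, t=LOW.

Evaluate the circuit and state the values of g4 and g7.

g4 = LOW  g7 = HIGH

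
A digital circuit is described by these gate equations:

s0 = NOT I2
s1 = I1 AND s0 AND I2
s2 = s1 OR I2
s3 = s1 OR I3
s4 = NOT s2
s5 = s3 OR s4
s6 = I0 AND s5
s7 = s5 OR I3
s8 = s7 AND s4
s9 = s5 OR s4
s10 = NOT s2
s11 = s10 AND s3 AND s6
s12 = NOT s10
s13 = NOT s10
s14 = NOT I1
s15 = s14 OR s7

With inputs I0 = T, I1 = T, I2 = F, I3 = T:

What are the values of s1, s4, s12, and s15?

s1 = F; s4 = T; s12 = F; s15 = T

s0 = NOT I2 = NOT F = T
s1 = I1 AND s0 AND I2 = T AND T AND F = F
s2 = s1 OR I2 = F OR F = F
s3 = s1 OR I3 = F OR T = T
s4 = NOT s2 = NOT F = T
s5 = s3 OR s4 = T OR T = T
s7 = s5 OR I3 = T OR T = T
s10 = NOT s2 = NOT F = T
s12 = NOT s10 = NOT T = F
s14 = NOT I1 = NOT T = F
s15 = s14 OR s7 = F OR T = T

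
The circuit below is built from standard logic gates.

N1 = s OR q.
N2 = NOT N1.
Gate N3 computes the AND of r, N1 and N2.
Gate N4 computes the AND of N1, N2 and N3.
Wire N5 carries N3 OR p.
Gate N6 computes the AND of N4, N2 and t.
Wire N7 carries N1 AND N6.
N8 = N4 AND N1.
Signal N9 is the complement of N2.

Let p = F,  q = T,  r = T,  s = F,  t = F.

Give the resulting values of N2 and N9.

N2 = F, N9 = T

N1 = s OR q = F OR T = T
N2 = NOT N1 = NOT T = F
N9 = NOT N2 = NOT F = T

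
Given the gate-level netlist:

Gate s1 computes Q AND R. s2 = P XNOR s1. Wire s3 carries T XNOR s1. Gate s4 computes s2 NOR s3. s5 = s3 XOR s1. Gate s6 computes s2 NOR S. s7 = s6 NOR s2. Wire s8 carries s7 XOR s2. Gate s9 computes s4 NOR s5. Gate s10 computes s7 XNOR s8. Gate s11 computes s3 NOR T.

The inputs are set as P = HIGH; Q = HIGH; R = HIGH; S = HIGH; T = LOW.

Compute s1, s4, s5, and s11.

s1 = Q AND R = HIGH AND HIGH = HIGH
s2 = P XNOR s1 = HIGH XNOR HIGH = HIGH
s3 = T XNOR s1 = LOW XNOR HIGH = LOW
s4 = s2 NOR s3 = HIGH NOR LOW = LOW
s5 = s3 XOR s1 = LOW XOR HIGH = HIGH
s11 = s3 NOR T = LOW NOR LOW = HIGH

s1 = HIGH; s4 = LOW; s5 = HIGH; s11 = HIGH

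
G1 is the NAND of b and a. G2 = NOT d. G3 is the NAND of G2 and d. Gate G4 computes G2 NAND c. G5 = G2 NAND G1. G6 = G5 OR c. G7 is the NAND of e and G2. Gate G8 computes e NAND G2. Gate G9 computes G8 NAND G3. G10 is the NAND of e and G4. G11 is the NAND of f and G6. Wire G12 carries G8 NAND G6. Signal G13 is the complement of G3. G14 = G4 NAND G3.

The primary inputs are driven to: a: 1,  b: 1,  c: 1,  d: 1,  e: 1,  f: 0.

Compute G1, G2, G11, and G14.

G1 = 0  G2 = 0  G11 = 1  G14 = 0

G1 = b NAND a = 1 NAND 1 = 0
G2 = NOT d = NOT 1 = 0
G3 = G2 NAND d = 0 NAND 1 = 1
G4 = G2 NAND c = 0 NAND 1 = 1
G5 = G2 NAND G1 = 0 NAND 0 = 1
G6 = G5 OR c = 1 OR 1 = 1
G11 = f NAND G6 = 0 NAND 1 = 1
G14 = G4 NAND G3 = 1 NAND 1 = 0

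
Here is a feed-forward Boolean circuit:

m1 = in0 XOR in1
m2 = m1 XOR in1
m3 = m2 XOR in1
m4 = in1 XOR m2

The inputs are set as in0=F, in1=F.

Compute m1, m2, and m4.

m1 = in0 XOR in1 = F XOR F = F
m2 = m1 XOR in1 = F XOR F = F
m4 = in1 XOR m2 = F XOR F = F

m1 = F, m2 = F, m4 = F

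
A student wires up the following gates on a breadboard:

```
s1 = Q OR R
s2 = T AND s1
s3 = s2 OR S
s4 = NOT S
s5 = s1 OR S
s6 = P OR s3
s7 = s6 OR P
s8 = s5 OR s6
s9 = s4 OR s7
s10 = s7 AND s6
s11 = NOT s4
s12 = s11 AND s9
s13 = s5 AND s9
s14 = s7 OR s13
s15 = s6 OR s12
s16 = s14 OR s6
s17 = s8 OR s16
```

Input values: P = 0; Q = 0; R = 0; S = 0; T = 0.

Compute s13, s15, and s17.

s1 = Q OR R = 0 OR 0 = 0
s2 = T AND s1 = 0 AND 0 = 0
s3 = s2 OR S = 0 OR 0 = 0
s4 = NOT S = NOT 0 = 1
s5 = s1 OR S = 0 OR 0 = 0
s6 = P OR s3 = 0 OR 0 = 0
s7 = s6 OR P = 0 OR 0 = 0
s8 = s5 OR s6 = 0 OR 0 = 0
s9 = s4 OR s7 = 1 OR 0 = 1
s11 = NOT s4 = NOT 1 = 0
s12 = s11 AND s9 = 0 AND 1 = 0
s13 = s5 AND s9 = 0 AND 1 = 0
s14 = s7 OR s13 = 0 OR 0 = 0
s15 = s6 OR s12 = 0 OR 0 = 0
s16 = s14 OR s6 = 0 OR 0 = 0
s17 = s8 OR s16 = 0 OR 0 = 0

s13 = 0, s15 = 0, s17 = 0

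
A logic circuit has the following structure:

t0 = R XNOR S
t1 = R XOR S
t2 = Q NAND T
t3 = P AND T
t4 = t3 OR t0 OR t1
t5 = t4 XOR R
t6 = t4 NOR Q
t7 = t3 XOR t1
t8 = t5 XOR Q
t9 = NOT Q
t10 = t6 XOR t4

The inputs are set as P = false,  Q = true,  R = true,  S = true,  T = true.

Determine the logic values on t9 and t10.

t0 = R XNOR S = true XNOR true = true
t1 = R XOR S = true XOR true = false
t3 = P AND T = false AND true = false
t4 = t3 OR t0 OR t1 = false OR true OR false = true
t6 = t4 NOR Q = true NOR true = false
t9 = NOT Q = NOT true = false
t10 = t6 XOR t4 = false XOR true = true

t9 = false  t10 = true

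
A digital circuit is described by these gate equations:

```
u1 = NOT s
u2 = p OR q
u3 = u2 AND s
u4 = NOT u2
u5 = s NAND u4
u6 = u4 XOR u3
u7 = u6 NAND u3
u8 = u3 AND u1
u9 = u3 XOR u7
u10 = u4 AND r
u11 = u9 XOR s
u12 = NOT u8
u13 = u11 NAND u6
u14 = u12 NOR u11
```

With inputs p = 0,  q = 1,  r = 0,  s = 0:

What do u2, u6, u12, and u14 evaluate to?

u2 = 1, u6 = 0, u12 = 1, u14 = 0

u1 = NOT s = NOT 0 = 1
u2 = p OR q = 0 OR 1 = 1
u3 = u2 AND s = 1 AND 0 = 0
u4 = NOT u2 = NOT 1 = 0
u6 = u4 XOR u3 = 0 XOR 0 = 0
u7 = u6 NAND u3 = 0 NAND 0 = 1
u8 = u3 AND u1 = 0 AND 1 = 0
u9 = u3 XOR u7 = 0 XOR 1 = 1
u11 = u9 XOR s = 1 XOR 0 = 1
u12 = NOT u8 = NOT 0 = 1
u14 = u12 NOR u11 = 1 NOR 1 = 0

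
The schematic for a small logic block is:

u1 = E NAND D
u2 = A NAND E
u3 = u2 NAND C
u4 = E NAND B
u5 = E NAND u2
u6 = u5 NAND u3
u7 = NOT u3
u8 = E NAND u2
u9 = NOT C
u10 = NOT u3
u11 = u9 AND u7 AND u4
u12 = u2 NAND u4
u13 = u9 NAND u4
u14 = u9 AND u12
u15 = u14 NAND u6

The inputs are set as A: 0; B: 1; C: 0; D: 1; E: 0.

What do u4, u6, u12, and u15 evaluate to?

u4 = 1, u6 = 0, u12 = 0, u15 = 1

u2 = A NAND E = 0 NAND 0 = 1
u3 = u2 NAND C = 1 NAND 0 = 1
u4 = E NAND B = 0 NAND 1 = 1
u5 = E NAND u2 = 0 NAND 1 = 1
u6 = u5 NAND u3 = 1 NAND 1 = 0
u9 = NOT C = NOT 0 = 1
u12 = u2 NAND u4 = 1 NAND 1 = 0
u14 = u9 AND u12 = 1 AND 0 = 0
u15 = u14 NAND u6 = 0 NAND 0 = 1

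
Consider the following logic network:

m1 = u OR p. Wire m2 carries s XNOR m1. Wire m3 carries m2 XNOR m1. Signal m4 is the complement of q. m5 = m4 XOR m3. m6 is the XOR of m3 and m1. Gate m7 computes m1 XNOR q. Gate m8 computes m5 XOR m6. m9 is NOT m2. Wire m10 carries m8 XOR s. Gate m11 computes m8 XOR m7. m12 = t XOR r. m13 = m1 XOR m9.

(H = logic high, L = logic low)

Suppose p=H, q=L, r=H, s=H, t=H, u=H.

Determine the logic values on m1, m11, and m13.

m1 = u OR p = H OR H = H
m2 = s XNOR m1 = H XNOR H = H
m3 = m2 XNOR m1 = H XNOR H = H
m4 = NOT q = NOT L = H
m5 = m4 XOR m3 = H XOR H = L
m6 = m3 XOR m1 = H XOR H = L
m7 = m1 XNOR q = H XNOR L = L
m8 = m5 XOR m6 = L XOR L = L
m9 = NOT m2 = NOT H = L
m11 = m8 XOR m7 = L XOR L = L
m13 = m1 XOR m9 = H XOR L = H

m1 = H; m11 = L; m13 = H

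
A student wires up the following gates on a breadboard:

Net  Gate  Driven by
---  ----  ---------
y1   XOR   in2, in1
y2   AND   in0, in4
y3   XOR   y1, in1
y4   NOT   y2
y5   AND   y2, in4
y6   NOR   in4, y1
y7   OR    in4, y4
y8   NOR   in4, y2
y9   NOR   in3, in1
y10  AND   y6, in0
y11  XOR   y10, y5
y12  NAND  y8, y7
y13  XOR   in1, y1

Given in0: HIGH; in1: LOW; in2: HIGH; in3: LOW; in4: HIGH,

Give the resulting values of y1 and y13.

y1 = in2 XOR in1 = HIGH XOR LOW = HIGH
y13 = in1 XOR y1 = LOW XOR HIGH = HIGH

y1 = HIGH, y13 = HIGH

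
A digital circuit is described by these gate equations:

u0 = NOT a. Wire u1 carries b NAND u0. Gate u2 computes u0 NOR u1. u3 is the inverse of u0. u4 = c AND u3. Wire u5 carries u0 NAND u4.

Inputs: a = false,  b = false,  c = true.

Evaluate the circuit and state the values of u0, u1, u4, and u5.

u0 = NOT a = NOT false = true
u1 = b NAND u0 = false NAND true = true
u3 = NOT u0 = NOT true = false
u4 = c AND u3 = true AND false = false
u5 = u0 NAND u4 = true NAND false = true

u0 = true, u1 = true, u4 = false, u5 = true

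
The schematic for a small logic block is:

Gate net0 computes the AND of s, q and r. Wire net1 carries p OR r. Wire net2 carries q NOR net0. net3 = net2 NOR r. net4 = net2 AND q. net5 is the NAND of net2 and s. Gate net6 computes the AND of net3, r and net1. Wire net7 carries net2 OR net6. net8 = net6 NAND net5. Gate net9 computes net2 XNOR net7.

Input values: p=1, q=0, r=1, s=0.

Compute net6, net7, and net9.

net0 = s AND q AND r = 0 AND 0 AND 1 = 0
net1 = p OR r = 1 OR 1 = 1
net2 = q NOR net0 = 0 NOR 0 = 1
net3 = net2 NOR r = 1 NOR 1 = 0
net6 = net3 AND r AND net1 = 0 AND 1 AND 1 = 0
net7 = net2 OR net6 = 1 OR 0 = 1
net9 = net2 XNOR net7 = 1 XNOR 1 = 1

net6 = 0, net7 = 1, net9 = 1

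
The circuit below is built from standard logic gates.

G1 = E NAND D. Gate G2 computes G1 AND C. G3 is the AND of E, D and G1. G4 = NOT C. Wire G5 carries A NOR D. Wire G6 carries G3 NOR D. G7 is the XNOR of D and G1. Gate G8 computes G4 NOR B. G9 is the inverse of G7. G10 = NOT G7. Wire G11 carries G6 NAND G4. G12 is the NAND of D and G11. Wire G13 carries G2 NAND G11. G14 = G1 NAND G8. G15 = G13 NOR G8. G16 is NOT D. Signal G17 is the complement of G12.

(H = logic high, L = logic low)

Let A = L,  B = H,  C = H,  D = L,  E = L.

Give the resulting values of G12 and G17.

G1 = E NAND D = L NAND L = H
G3 = E AND D AND G1 = L AND L AND H = L
G4 = NOT C = NOT H = L
G6 = G3 NOR D = L NOR L = H
G11 = G6 NAND G4 = H NAND L = H
G12 = D NAND G11 = L NAND H = H
G17 = NOT G12 = NOT H = L

G12 = H  G17 = L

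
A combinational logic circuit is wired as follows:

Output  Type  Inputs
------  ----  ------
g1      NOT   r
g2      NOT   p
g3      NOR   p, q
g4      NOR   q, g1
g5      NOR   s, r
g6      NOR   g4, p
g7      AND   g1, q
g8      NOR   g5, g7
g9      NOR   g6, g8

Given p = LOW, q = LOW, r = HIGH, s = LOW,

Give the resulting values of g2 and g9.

g2 = HIGH; g9 = LOW

g1 = NOT r = NOT HIGH = LOW
g2 = NOT p = NOT LOW = HIGH
g4 = q NOR g1 = LOW NOR LOW = HIGH
g5 = s NOR r = LOW NOR HIGH = LOW
g6 = g4 NOR p = HIGH NOR LOW = LOW
g7 = g1 AND q = LOW AND LOW = LOW
g8 = g5 NOR g7 = LOW NOR LOW = HIGH
g9 = g6 NOR g8 = LOW NOR HIGH = LOW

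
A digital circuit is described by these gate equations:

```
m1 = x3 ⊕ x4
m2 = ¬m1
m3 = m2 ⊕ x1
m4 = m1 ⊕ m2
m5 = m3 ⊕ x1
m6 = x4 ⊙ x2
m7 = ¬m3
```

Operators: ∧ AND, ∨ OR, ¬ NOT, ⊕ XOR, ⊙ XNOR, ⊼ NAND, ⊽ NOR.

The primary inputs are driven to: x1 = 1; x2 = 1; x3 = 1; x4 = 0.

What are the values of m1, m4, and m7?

m1 = 1, m4 = 1, m7 = 0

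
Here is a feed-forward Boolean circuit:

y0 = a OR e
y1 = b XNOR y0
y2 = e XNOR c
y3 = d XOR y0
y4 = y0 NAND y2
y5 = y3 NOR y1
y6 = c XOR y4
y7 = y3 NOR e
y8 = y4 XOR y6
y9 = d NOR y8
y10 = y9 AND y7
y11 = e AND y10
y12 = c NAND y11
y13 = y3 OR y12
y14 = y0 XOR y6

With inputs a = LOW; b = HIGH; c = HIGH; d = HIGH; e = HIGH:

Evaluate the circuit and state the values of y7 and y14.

y7 = LOW  y14 = LOW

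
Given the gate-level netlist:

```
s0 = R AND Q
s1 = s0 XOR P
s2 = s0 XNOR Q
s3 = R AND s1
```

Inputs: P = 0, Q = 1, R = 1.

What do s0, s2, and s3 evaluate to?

s0 = 1, s2 = 1, s3 = 1

s0 = R AND Q = 1 AND 1 = 1
s1 = s0 XOR P = 1 XOR 0 = 1
s2 = s0 XNOR Q = 1 XNOR 1 = 1
s3 = R AND s1 = 1 AND 1 = 1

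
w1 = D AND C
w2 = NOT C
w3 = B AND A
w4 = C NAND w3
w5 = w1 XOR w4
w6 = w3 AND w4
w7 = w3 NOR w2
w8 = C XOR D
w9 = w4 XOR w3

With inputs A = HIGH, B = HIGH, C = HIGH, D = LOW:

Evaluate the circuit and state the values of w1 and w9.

w1 = LOW, w9 = HIGH

w1 = D AND C = LOW AND HIGH = LOW
w3 = B AND A = HIGH AND HIGH = HIGH
w4 = C NAND w3 = HIGH NAND HIGH = LOW
w9 = w4 XOR w3 = LOW XOR HIGH = HIGH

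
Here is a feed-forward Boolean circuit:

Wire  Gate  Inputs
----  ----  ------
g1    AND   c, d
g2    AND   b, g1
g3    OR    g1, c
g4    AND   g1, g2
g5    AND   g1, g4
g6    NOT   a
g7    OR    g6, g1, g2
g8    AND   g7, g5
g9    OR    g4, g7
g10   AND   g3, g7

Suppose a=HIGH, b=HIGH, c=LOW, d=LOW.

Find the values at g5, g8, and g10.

g5 = LOW; g8 = LOW; g10 = LOW

g1 = c AND d = LOW AND LOW = LOW
g2 = b AND g1 = HIGH AND LOW = LOW
g3 = g1 OR c = LOW OR LOW = LOW
g4 = g1 AND g2 = LOW AND LOW = LOW
g5 = g1 AND g4 = LOW AND LOW = LOW
g6 = NOT a = NOT HIGH = LOW
g7 = g6 OR g1 OR g2 = LOW OR LOW OR LOW = LOW
g8 = g7 AND g5 = LOW AND LOW = LOW
g10 = g3 AND g7 = LOW AND LOW = LOW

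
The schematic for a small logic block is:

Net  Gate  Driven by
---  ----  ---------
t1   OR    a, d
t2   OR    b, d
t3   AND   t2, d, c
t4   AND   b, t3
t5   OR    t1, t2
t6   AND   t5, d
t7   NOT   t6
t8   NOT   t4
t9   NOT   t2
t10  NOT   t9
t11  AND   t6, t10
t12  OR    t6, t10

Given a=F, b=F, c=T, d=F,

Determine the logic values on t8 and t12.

t1 = a OR d = F OR F = F
t2 = b OR d = F OR F = F
t3 = t2 AND d AND c = F AND F AND T = F
t4 = b AND t3 = F AND F = F
t5 = t1 OR t2 = F OR F = F
t6 = t5 AND d = F AND F = F
t8 = NOT t4 = NOT F = T
t9 = NOT t2 = NOT F = T
t10 = NOT t9 = NOT T = F
t12 = t6 OR t10 = F OR F = F

t8 = T, t12 = F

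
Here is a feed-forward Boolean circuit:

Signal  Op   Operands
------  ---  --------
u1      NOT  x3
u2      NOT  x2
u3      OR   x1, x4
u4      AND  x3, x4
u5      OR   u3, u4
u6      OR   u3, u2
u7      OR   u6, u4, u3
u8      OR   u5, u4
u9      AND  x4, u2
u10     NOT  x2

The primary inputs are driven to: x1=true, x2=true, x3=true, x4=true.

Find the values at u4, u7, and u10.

u4 = true, u7 = true, u10 = false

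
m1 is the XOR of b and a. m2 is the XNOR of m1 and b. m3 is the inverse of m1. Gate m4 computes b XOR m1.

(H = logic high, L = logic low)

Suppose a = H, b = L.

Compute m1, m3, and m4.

m1 = H  m3 = L  m4 = H

m1 = b XOR a = L XOR H = H
m3 = NOT m1 = NOT H = L
m4 = b XOR m1 = L XOR H = H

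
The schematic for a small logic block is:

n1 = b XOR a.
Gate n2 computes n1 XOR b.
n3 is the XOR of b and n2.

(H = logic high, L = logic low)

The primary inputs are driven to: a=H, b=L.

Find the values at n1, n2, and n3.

n1 = H  n2 = H  n3 = H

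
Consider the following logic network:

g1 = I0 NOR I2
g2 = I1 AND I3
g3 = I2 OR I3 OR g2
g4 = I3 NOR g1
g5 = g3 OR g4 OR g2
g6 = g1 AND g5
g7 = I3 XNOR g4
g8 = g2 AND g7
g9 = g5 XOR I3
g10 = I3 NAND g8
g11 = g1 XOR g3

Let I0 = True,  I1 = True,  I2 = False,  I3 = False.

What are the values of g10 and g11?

g10 = True, g11 = False

g1 = I0 NOR I2 = True NOR False = False
g2 = I1 AND I3 = True AND False = False
g3 = I2 OR I3 OR g2 = False OR False OR False = False
g4 = I3 NOR g1 = False NOR False = True
g7 = I3 XNOR g4 = False XNOR True = False
g8 = g2 AND g7 = False AND False = False
g10 = I3 NAND g8 = False NAND False = True
g11 = g1 XOR g3 = False XOR False = False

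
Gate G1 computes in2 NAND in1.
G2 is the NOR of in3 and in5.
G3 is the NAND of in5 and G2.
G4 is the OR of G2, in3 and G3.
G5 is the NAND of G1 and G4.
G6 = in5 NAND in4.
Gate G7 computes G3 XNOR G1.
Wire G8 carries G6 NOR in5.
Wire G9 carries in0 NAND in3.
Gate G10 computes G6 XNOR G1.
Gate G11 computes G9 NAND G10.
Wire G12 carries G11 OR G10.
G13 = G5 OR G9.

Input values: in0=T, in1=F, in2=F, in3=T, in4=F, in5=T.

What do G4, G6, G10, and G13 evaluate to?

G4 = T  G6 = T  G10 = T  G13 = F

G1 = in2 NAND in1 = F NAND F = T
G2 = in3 NOR in5 = T NOR T = F
G3 = in5 NAND G2 = T NAND F = T
G4 = G2 OR in3 OR G3 = F OR T OR T = T
G5 = G1 NAND G4 = T NAND T = F
G6 = in5 NAND in4 = T NAND F = T
G9 = in0 NAND in3 = T NAND T = F
G10 = G6 XNOR G1 = T XNOR T = T
G13 = G5 OR G9 = F OR F = F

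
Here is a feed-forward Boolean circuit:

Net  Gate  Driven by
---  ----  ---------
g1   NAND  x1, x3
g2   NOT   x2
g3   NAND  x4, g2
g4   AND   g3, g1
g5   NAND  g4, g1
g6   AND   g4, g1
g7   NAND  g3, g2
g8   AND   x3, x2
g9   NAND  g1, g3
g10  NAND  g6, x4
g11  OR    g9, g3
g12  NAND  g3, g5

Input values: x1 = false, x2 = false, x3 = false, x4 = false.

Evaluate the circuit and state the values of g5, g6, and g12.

g1 = x1 NAND x3 = false NAND false = true
g2 = NOT x2 = NOT false = true
g3 = x4 NAND g2 = false NAND true = true
g4 = g3 AND g1 = true AND true = true
g5 = g4 NAND g1 = true NAND true = false
g6 = g4 AND g1 = true AND true = true
g12 = g3 NAND g5 = true NAND false = true

g5 = false; g6 = true; g12 = true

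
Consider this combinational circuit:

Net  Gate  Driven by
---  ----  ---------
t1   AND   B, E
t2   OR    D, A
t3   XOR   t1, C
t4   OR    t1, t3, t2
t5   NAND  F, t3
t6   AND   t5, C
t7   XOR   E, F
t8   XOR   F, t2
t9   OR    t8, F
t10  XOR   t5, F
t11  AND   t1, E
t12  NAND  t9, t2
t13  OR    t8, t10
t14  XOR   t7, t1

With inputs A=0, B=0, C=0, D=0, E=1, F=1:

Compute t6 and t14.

t6 = 0, t14 = 0

t1 = B AND E = 0 AND 1 = 0
t3 = t1 XOR C = 0 XOR 0 = 0
t5 = F NAND t3 = 1 NAND 0 = 1
t6 = t5 AND C = 1 AND 0 = 0
t7 = E XOR F = 1 XOR 1 = 0
t14 = t7 XOR t1 = 0 XOR 0 = 0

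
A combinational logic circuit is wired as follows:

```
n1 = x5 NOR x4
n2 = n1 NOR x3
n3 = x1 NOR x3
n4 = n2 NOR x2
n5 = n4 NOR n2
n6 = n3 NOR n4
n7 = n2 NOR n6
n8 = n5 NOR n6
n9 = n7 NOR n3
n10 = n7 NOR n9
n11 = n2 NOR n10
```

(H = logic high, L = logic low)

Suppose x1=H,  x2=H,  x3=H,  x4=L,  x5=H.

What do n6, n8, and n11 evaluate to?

n6 = H, n8 = L, n11 = H

n1 = x5 NOR x4 = H NOR L = L
n2 = n1 NOR x3 = L NOR H = L
n3 = x1 NOR x3 = H NOR H = L
n4 = n2 NOR x2 = L NOR H = L
n5 = n4 NOR n2 = L NOR L = H
n6 = n3 NOR n4 = L NOR L = H
n7 = n2 NOR n6 = L NOR H = L
n8 = n5 NOR n6 = H NOR H = L
n9 = n7 NOR n3 = L NOR L = H
n10 = n7 NOR n9 = L NOR H = L
n11 = n2 NOR n10 = L NOR L = H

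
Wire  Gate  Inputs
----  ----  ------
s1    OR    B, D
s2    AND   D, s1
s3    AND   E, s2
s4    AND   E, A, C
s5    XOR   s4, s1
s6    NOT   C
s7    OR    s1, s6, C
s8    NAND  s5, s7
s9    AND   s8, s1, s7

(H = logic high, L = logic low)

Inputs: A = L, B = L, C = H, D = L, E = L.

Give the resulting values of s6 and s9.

s6 = L; s9 = L

s1 = B OR D = L OR L = L
s4 = E AND A AND C = L AND L AND H = L
s5 = s4 XOR s1 = L XOR L = L
s6 = NOT C = NOT H = L
s7 = s1 OR s6 OR C = L OR L OR H = H
s8 = s5 NAND s7 = L NAND H = H
s9 = s8 AND s1 AND s7 = H AND L AND H = L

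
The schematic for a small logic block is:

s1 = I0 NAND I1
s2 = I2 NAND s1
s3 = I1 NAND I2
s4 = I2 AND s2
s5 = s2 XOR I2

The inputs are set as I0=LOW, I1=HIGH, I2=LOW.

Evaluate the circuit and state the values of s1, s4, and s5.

s1 = I0 NAND I1 = LOW NAND HIGH = HIGH
s2 = I2 NAND s1 = LOW NAND HIGH = HIGH
s4 = I2 AND s2 = LOW AND HIGH = LOW
s5 = s2 XOR I2 = HIGH XOR LOW = HIGH

s1 = HIGH, s4 = LOW, s5 = HIGH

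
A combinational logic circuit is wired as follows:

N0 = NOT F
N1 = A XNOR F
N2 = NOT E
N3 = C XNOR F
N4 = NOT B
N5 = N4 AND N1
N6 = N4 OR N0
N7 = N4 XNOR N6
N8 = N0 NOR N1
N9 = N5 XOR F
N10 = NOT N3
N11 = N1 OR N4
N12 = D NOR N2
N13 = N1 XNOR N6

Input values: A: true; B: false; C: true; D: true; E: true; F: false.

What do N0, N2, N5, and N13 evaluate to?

N0 = NOT F = NOT false = true
N1 = A XNOR F = true XNOR false = false
N2 = NOT E = NOT true = false
N4 = NOT B = NOT false = true
N5 = N4 AND N1 = true AND false = false
N6 = N4 OR N0 = true OR true = true
N13 = N1 XNOR N6 = false XNOR true = false

N0 = true; N2 = false; N5 = false; N13 = false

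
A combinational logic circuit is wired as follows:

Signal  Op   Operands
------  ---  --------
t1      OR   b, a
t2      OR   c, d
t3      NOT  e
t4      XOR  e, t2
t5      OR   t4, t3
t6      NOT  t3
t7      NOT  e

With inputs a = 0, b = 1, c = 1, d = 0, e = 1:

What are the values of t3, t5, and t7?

t2 = c OR d = 1 OR 0 = 1
t3 = NOT e = NOT 1 = 0
t4 = e XOR t2 = 1 XOR 1 = 0
t5 = t4 OR t3 = 0 OR 0 = 0
t7 = NOT e = NOT 1 = 0

t3 = 0  t5 = 0  t7 = 0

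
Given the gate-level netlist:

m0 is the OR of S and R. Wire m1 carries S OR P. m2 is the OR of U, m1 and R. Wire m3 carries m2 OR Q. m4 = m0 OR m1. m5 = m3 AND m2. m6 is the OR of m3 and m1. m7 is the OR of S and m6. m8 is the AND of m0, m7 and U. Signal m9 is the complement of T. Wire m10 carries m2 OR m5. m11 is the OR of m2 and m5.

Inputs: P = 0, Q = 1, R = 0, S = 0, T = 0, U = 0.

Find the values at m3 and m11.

m1 = S OR P = 0 OR 0 = 0
m2 = U OR m1 OR R = 0 OR 0 OR 0 = 0
m3 = m2 OR Q = 0 OR 1 = 1
m5 = m3 AND m2 = 1 AND 0 = 0
m11 = m2 OR m5 = 0 OR 0 = 0

m3 = 1; m11 = 0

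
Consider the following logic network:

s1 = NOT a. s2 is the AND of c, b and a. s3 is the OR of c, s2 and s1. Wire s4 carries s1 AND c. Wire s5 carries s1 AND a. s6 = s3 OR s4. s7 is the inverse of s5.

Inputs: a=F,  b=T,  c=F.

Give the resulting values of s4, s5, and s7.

s1 = NOT a = NOT F = T
s4 = s1 AND c = T AND F = F
s5 = s1 AND a = T AND F = F
s7 = NOT s5 = NOT F = T

s4 = F, s5 = F, s7 = T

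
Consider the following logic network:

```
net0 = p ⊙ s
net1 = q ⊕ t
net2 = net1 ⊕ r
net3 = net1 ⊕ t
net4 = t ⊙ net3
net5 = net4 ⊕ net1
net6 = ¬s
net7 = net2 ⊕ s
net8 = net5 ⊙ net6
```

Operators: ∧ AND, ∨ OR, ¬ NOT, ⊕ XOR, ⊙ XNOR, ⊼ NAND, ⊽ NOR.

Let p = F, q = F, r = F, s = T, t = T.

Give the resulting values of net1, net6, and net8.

net1 = q XOR t = F XOR T = T
net3 = net1 XOR t = T XOR T = F
net4 = t XNOR net3 = T XNOR F = F
net5 = net4 XOR net1 = F XOR T = T
net6 = NOT s = NOT T = F
net8 = net5 XNOR net6 = T XNOR F = F

net1 = T  net6 = F  net8 = F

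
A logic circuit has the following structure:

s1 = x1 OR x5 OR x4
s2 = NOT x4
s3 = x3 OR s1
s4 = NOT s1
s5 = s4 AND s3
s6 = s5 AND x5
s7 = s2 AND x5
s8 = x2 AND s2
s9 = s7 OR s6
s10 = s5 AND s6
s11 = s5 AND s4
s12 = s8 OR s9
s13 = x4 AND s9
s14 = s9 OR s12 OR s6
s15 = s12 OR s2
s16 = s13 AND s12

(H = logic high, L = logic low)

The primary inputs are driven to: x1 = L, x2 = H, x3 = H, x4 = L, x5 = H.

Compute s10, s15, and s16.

s10 = L, s15 = H, s16 = L

s1 = x1 OR x5 OR x4 = L OR H OR L = H
s2 = NOT x4 = NOT L = H
s3 = x3 OR s1 = H OR H = H
s4 = NOT s1 = NOT H = L
s5 = s4 AND s3 = L AND H = L
s6 = s5 AND x5 = L AND H = L
s7 = s2 AND x5 = H AND H = H
s8 = x2 AND s2 = H AND H = H
s9 = s7 OR s6 = H OR L = H
s10 = s5 AND s6 = L AND L = L
s12 = s8 OR s9 = H OR H = H
s13 = x4 AND s9 = L AND H = L
s15 = s12 OR s2 = H OR H = H
s16 = s13 AND s12 = L AND H = L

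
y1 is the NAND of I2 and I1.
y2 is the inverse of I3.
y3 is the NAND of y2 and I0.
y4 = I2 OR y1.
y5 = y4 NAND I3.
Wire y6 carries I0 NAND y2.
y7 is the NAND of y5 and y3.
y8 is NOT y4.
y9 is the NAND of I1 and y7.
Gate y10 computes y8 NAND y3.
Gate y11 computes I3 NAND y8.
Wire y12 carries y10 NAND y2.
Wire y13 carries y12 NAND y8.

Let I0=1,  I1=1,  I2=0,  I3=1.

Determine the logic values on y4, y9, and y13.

y4 = 1; y9 = 0; y13 = 1

y1 = I2 NAND I1 = 0 NAND 1 = 1
y2 = NOT I3 = NOT 1 = 0
y3 = y2 NAND I0 = 0 NAND 1 = 1
y4 = I2 OR y1 = 0 OR 1 = 1
y5 = y4 NAND I3 = 1 NAND 1 = 0
y7 = y5 NAND y3 = 0 NAND 1 = 1
y8 = NOT y4 = NOT 1 = 0
y9 = I1 NAND y7 = 1 NAND 1 = 0
y10 = y8 NAND y3 = 0 NAND 1 = 1
y12 = y10 NAND y2 = 1 NAND 0 = 1
y13 = y12 NAND y8 = 1 NAND 0 = 1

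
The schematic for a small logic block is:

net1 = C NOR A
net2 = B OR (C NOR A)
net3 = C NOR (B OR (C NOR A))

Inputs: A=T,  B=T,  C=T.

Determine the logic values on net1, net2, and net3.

net1 = F  net2 = T  net3 = F

net1 = T NOR T = F
net2 = T OR (T NOR T) = T
net3 = T NOR (T OR (T NOR T)) = F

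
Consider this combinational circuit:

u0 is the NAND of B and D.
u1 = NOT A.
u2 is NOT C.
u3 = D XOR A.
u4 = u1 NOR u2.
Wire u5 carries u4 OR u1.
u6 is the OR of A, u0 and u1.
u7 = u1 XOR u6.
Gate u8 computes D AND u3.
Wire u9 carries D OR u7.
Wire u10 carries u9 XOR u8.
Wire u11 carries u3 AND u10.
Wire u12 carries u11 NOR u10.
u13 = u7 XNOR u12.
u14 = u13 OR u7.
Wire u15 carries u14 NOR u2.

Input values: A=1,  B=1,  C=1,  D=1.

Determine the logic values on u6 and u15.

u6 = 1; u15 = 0

u0 = B NAND D = 1 NAND 1 = 0
u1 = NOT A = NOT 1 = 0
u2 = NOT C = NOT 1 = 0
u3 = D XOR A = 1 XOR 1 = 0
u6 = A OR u0 OR u1 = 1 OR 0 OR 0 = 1
u7 = u1 XOR u6 = 0 XOR 1 = 1
u8 = D AND u3 = 1 AND 0 = 0
u9 = D OR u7 = 1 OR 1 = 1
u10 = u9 XOR u8 = 1 XOR 0 = 1
u11 = u3 AND u10 = 0 AND 1 = 0
u12 = u11 NOR u10 = 0 NOR 1 = 0
u13 = u7 XNOR u12 = 1 XNOR 0 = 0
u14 = u13 OR u7 = 0 OR 1 = 1
u15 = u14 NOR u2 = 1 NOR 0 = 0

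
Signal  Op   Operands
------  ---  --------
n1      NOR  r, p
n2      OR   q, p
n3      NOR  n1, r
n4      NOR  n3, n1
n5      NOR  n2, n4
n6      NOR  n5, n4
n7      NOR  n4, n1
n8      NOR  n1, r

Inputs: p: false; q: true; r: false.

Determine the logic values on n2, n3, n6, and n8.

n2 = true  n3 = false  n6 = true  n8 = false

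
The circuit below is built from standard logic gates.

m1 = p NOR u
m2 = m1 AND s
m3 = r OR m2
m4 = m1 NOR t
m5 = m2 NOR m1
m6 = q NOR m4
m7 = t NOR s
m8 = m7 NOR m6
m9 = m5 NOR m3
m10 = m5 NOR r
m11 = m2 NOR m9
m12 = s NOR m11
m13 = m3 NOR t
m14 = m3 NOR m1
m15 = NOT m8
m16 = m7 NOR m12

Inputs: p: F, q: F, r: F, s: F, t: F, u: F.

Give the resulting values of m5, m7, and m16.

m5 = F  m7 = T  m16 = F

m1 = p NOR u = F NOR F = T
m2 = m1 AND s = T AND F = F
m3 = r OR m2 = F OR F = F
m5 = m2 NOR m1 = F NOR T = F
m7 = t NOR s = F NOR F = T
m9 = m5 NOR m3 = F NOR F = T
m11 = m2 NOR m9 = F NOR T = F
m12 = s NOR m11 = F NOR F = T
m16 = m7 NOR m12 = T NOR T = F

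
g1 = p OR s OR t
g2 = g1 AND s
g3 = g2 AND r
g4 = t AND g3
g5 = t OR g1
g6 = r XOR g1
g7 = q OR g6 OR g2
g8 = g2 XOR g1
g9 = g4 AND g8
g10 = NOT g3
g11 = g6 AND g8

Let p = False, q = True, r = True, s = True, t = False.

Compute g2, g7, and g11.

g2 = True, g7 = True, g11 = False

g1 = p OR s OR t = False OR True OR False = True
g2 = g1 AND s = True AND True = True
g6 = r XOR g1 = True XOR True = False
g7 = q OR g6 OR g2 = True OR False OR True = True
g8 = g2 XOR g1 = True XOR True = False
g11 = g6 AND g8 = False AND False = False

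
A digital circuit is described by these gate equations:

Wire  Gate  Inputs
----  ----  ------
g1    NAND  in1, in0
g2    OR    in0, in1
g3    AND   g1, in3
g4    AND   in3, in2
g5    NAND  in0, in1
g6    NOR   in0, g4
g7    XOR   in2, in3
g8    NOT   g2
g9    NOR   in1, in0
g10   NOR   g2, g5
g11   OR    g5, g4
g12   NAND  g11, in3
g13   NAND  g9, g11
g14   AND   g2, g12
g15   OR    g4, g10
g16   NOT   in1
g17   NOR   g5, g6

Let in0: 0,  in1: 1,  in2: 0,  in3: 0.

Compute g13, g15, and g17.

g2 = in0 OR in1 = 0 OR 1 = 1
g4 = in3 AND in2 = 0 AND 0 = 0
g5 = in0 NAND in1 = 0 NAND 1 = 1
g6 = in0 NOR g4 = 0 NOR 0 = 1
g9 = in1 NOR in0 = 1 NOR 0 = 0
g10 = g2 NOR g5 = 1 NOR 1 = 0
g11 = g5 OR g4 = 1 OR 0 = 1
g13 = g9 NAND g11 = 0 NAND 1 = 1
g15 = g4 OR g10 = 0 OR 0 = 0
g17 = g5 NOR g6 = 1 NOR 1 = 0

g13 = 1; g15 = 0; g17 = 0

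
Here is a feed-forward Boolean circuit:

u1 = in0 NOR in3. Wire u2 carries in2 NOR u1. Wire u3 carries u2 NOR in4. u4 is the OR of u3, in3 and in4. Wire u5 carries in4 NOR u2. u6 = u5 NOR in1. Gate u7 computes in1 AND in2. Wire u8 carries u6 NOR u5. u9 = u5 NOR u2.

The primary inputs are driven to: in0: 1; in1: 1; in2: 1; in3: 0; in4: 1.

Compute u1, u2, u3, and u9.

u1 = 0, u2 = 0, u3 = 0, u9 = 1

u1 = in0 NOR in3 = 1 NOR 0 = 0
u2 = in2 NOR u1 = 1 NOR 0 = 0
u3 = u2 NOR in4 = 0 NOR 1 = 0
u5 = in4 NOR u2 = 1 NOR 0 = 0
u9 = u5 NOR u2 = 0 NOR 0 = 1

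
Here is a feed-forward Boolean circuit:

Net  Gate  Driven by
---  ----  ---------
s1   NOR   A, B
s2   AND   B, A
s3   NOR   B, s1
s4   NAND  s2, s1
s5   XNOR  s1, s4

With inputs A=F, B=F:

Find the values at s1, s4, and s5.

s1 = T  s4 = T  s5 = T

s1 = A NOR B = F NOR F = T
s2 = B AND A = F AND F = F
s4 = s2 NAND s1 = F NAND T = T
s5 = s1 XNOR s4 = T XNOR T = T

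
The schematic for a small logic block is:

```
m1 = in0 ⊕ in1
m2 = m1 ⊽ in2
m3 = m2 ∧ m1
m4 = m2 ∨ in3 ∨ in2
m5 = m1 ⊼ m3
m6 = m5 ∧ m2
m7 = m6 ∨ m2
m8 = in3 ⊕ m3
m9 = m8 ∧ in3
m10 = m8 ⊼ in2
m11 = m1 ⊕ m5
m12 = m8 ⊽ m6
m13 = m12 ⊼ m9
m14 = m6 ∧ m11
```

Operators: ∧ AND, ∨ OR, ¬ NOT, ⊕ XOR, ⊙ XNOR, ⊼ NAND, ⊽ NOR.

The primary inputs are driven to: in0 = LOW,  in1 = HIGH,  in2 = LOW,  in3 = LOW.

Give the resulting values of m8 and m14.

m8 = LOW, m14 = LOW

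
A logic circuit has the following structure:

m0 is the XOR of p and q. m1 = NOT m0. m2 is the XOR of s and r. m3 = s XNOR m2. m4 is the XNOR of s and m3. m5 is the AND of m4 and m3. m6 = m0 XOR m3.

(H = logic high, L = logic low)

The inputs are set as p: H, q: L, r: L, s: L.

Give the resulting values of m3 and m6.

m3 = H, m6 = L

m0 = p XOR q = H XOR L = H
m2 = s XOR r = L XOR L = L
m3 = s XNOR m2 = L XNOR L = H
m6 = m0 XOR m3 = H XOR H = L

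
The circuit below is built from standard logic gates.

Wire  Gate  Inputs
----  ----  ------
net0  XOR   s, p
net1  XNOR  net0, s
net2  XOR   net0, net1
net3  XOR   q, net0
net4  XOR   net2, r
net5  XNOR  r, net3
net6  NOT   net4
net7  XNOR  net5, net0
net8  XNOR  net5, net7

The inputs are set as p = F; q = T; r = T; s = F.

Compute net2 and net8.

net2 = T  net8 = F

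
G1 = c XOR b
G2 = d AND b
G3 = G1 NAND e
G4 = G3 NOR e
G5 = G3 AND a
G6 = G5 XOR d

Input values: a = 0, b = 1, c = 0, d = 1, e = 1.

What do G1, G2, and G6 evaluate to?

G1 = c XOR b = 0 XOR 1 = 1
G2 = d AND b = 1 AND 1 = 1
G3 = G1 NAND e = 1 NAND 1 = 0
G5 = G3 AND a = 0 AND 0 = 0
G6 = G5 XOR d = 0 XOR 1 = 1

G1 = 1, G2 = 1, G6 = 1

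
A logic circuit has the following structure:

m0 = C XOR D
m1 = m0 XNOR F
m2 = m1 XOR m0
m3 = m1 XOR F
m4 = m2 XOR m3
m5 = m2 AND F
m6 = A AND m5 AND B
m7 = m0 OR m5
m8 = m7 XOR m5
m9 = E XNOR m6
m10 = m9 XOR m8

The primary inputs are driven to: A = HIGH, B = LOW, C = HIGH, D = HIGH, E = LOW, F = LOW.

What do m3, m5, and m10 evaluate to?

m0 = C XOR D = HIGH XOR HIGH = LOW
m1 = m0 XNOR F = LOW XNOR LOW = HIGH
m2 = m1 XOR m0 = HIGH XOR LOW = HIGH
m3 = m1 XOR F = HIGH XOR LOW = HIGH
m5 = m2 AND F = HIGH AND LOW = LOW
m6 = A AND m5 AND B = HIGH AND LOW AND LOW = LOW
m7 = m0 OR m5 = LOW OR LOW = LOW
m8 = m7 XOR m5 = LOW XOR LOW = LOW
m9 = E XNOR m6 = LOW XNOR LOW = HIGH
m10 = m9 XOR m8 = HIGH XOR LOW = HIGH

m3 = HIGH, m5 = LOW, m10 = HIGH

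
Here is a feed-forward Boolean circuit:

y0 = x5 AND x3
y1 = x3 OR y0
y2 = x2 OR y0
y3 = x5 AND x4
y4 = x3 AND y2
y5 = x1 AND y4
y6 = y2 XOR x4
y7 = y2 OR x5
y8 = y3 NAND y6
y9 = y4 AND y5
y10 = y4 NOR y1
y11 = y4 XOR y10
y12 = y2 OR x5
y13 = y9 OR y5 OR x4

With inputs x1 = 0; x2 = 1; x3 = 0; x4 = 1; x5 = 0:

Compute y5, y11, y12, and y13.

y5 = 0, y11 = 1, y12 = 1, y13 = 1

y0 = x5 AND x3 = 0 AND 0 = 0
y1 = x3 OR y0 = 0 OR 0 = 0
y2 = x2 OR y0 = 1 OR 0 = 1
y4 = x3 AND y2 = 0 AND 1 = 0
y5 = x1 AND y4 = 0 AND 0 = 0
y9 = y4 AND y5 = 0 AND 0 = 0
y10 = y4 NOR y1 = 0 NOR 0 = 1
y11 = y4 XOR y10 = 0 XOR 1 = 1
y12 = y2 OR x5 = 1 OR 0 = 1
y13 = y9 OR y5 OR x4 = 0 OR 0 OR 1 = 1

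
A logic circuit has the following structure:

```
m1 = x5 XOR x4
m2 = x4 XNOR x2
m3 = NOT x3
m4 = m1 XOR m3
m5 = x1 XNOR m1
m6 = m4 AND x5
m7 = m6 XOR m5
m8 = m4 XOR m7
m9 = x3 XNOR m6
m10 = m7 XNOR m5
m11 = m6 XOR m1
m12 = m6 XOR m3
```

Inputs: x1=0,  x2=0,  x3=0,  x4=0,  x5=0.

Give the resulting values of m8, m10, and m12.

m1 = x5 XOR x4 = 0 XOR 0 = 0
m3 = NOT x3 = NOT 0 = 1
m4 = m1 XOR m3 = 0 XOR 1 = 1
m5 = x1 XNOR m1 = 0 XNOR 0 = 1
m6 = m4 AND x5 = 1 AND 0 = 0
m7 = m6 XOR m5 = 0 XOR 1 = 1
m8 = m4 XOR m7 = 1 XOR 1 = 0
m10 = m7 XNOR m5 = 1 XNOR 1 = 1
m12 = m6 XOR m3 = 0 XOR 1 = 1

m8 = 0  m10 = 1  m12 = 1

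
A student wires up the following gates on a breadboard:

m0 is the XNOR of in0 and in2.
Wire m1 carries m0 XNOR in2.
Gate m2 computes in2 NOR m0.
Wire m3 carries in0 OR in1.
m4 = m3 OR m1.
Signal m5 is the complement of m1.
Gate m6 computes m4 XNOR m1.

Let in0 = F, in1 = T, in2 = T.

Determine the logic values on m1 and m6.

m0 = in0 XNOR in2 = F XNOR T = F
m1 = m0 XNOR in2 = F XNOR T = F
m3 = in0 OR in1 = F OR T = T
m4 = m3 OR m1 = T OR F = T
m6 = m4 XNOR m1 = T XNOR F = F

m1 = F; m6 = F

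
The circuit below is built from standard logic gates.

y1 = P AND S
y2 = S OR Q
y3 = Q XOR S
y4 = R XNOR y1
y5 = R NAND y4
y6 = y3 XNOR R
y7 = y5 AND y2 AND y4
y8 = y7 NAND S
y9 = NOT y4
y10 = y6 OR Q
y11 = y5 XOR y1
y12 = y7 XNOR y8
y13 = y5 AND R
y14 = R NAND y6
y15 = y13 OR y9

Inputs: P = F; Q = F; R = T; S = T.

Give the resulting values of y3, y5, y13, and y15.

y3 = T, y5 = T, y13 = T, y15 = T

y1 = P AND S = F AND T = F
y3 = Q XOR S = F XOR T = T
y4 = R XNOR y1 = T XNOR F = F
y5 = R NAND y4 = T NAND F = T
y9 = NOT y4 = NOT F = T
y13 = y5 AND R = T AND T = T
y15 = y13 OR y9 = T OR T = T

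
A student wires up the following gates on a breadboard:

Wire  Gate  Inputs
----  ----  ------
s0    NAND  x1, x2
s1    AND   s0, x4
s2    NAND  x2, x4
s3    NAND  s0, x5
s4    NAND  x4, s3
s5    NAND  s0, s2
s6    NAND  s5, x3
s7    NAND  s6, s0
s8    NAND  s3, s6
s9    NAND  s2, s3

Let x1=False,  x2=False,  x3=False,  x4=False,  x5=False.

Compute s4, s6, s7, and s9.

s0 = x1 NAND x2 = False NAND False = True
s2 = x2 NAND x4 = False NAND False = True
s3 = s0 NAND x5 = True NAND False = True
s4 = x4 NAND s3 = False NAND True = True
s5 = s0 NAND s2 = True NAND True = False
s6 = s5 NAND x3 = False NAND False = True
s7 = s6 NAND s0 = True NAND True = False
s9 = s2 NAND s3 = True NAND True = False

s4 = True, s6 = True, s7 = False, s9 = False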